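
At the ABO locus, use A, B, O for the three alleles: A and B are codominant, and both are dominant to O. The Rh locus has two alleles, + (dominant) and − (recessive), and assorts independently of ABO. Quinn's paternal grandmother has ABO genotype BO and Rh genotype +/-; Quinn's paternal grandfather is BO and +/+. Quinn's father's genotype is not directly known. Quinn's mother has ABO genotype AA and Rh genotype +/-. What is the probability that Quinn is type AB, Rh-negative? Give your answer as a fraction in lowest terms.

1/16

Quinn's father's ABO genotype from BO × BO: 1/4 BB, 1/2 BO, 1/4 OO.
Crossing each possibility with the mother AA and summing P(type AB): 1/4·1 + 1/2·1/2 + 1/4·0 = 1/2.
Similarly for Rh via the father's Rh distribution: P(Rh-) = 1/8.
Independent loci: 1/2 × 1/8 = 1/16.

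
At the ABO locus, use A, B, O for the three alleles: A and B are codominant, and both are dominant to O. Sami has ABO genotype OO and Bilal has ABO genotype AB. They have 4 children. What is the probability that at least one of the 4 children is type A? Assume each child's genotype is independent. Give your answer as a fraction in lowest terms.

15/16

ABO cross OO × AB → 1/2 A, 1/2 B.
So P(type A) = 1/2 per child.
P(none) = (1/2)^4 = 1/16; P(at least one) = 1 − 1/16 = 15/16.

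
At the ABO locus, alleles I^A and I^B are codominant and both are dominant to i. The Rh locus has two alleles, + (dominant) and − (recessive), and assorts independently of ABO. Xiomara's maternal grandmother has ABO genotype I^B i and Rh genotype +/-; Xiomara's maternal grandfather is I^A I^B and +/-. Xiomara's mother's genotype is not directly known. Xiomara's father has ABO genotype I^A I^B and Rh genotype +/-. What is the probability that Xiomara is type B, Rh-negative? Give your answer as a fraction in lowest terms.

3/32

Xiomara's mother's ABO genotype from I^B i × I^A I^B: 1/4 I^A I^B, 1/4 I^A i, 1/4 I^B I^B, 1/4 I^B i.
Crossing each possibility with the father I^A I^B and summing P(type B): 1/4·1/4 + 1/4·1/4 + 1/4·1/2 + 1/4·1/2 = 3/8.
Similarly for Rh via the mother's Rh distribution: P(Rh-) = 1/4.
Independent loci: 3/8 × 1/4 = 3/32.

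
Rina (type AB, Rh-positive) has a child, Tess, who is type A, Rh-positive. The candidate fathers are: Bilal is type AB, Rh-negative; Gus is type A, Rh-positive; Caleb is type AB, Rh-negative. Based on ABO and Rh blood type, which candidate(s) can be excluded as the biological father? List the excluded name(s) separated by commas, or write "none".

none

A candidate is excluded only if no genotype consistent with his phenotype could produce a type A, Rh-positive child with a type AB, Rh-positive mother.
Every candidate has at least one consistent genotype combination, so none can be excluded.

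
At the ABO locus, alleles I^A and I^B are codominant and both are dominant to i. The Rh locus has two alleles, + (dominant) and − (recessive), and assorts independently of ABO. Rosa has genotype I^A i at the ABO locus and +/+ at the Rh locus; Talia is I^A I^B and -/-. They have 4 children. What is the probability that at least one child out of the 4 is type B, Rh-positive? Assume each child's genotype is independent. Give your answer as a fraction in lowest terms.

ABO cross I^A i × I^A I^B → 1/2 A, 1/4 B, 1/4 AB.
Rh cross +/+ × -/- → 1 Rh+; so P(type B, Rh-positive) = 1/4 × 1 = 1/4 per child.
P(none) = (3/4)^4 = 81/256; P(at least one) = 1 − 81/256 = 175/256.

175/256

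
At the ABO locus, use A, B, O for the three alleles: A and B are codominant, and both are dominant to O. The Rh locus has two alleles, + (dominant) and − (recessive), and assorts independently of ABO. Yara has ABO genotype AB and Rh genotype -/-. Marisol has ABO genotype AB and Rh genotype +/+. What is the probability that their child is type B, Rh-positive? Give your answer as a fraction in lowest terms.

ABO cross AB × AB → offspring phenotypes: 1/4 A, 1/4 B, 1/2 AB.
Rh cross -/- × +/+ → 1 Rh+.
Independent loci: P(type B, Rh-positive) = 1/4 × 1 = 1/4.

1/4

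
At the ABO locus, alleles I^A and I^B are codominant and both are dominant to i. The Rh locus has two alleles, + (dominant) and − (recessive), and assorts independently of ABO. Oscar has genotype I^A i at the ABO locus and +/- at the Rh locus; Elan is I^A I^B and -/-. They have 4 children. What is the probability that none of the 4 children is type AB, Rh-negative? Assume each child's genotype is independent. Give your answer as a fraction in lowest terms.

2401/4096

ABO cross I^A i × I^A I^B → 1/2 A, 1/4 B, 1/4 AB.
Rh cross +/- × -/- → 1/2 Rh+, 1/2 Rh-; so P(type AB, Rh-negative) = 1/4 × 1/2 = 1/8 per child.
P(not type AB, Rh-negative) = 7/8 for one child; (7/8)^4 = 2401/4096.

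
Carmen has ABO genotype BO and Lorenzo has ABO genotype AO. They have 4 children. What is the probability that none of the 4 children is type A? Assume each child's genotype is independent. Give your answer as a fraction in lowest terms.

ABO cross BO × AO → 1/4 O, 1/4 A, 1/4 B, 1/4 AB.
So P(type A) = 1/4 per child.
P(not type A) = 3/4 for one child; (3/4)^4 = 81/256.

81/256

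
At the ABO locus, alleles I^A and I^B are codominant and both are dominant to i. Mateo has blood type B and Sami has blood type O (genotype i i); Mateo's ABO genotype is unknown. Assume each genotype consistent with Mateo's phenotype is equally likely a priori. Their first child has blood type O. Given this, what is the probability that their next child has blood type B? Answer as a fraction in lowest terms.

1/2

Possible genotypes: Mateo ∈ {I^B I^B, I^B i}; Sami ∈ {i i}.
Weight each parental genotype pair by prior × P(type-O child):
  I^B i × i i: posterior weight 1; P(next child type B) = 1/2.
Weighted sum = 1/2.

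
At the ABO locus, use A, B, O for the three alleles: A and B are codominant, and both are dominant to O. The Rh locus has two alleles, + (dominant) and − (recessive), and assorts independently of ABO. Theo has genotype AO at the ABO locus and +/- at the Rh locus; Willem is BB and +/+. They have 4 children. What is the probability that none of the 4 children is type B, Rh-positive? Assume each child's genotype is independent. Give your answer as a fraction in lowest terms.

ABO cross AO × BB → 1/2 B, 1/2 AB.
Rh cross +/- × +/+ → 1 Rh+; so P(type B, Rh-positive) = 1/2 × 1 = 1/2 per child.
P(not type B, Rh-positive) = 1/2 for one child; (1/2)^4 = 1/16.

1/16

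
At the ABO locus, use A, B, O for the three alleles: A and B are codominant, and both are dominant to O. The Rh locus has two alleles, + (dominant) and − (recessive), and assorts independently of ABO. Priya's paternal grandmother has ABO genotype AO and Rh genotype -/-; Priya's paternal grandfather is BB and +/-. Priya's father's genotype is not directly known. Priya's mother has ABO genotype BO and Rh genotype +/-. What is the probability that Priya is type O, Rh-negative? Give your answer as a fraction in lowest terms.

Priya's father's ABO genotype from AO × BB: 1/2 AB, 1/2 BO.
Crossing each possibility with the mother BO and summing P(type O): 1/2·0 + 1/2·1/4 = 1/8.
Similarly for Rh via the father's Rh distribution: P(Rh-) = 3/8.
Independent loci: 1/8 × 3/8 = 3/64.

3/64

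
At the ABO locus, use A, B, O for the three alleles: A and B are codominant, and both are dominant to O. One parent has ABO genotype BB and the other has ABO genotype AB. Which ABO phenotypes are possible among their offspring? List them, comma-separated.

Gametes from BB × AB give offspring ABO genotypes AB, BB, i.e. phenotypes B, AB.

B, AB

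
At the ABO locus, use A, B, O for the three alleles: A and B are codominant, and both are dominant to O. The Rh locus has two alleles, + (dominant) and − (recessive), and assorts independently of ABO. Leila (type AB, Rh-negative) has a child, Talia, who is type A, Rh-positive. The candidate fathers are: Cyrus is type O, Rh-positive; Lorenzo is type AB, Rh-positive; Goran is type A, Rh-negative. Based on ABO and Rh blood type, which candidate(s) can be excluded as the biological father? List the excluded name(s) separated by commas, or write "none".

A candidate is excluded only if no genotype consistent with his phenotype could produce a type A, Rh-positive child with a type AB, Rh-negative mother.
Goran (type A, Rh-): no genotype consistent with that phenotype can produce a type-A Rh+ child with a type-AB mother.

Goran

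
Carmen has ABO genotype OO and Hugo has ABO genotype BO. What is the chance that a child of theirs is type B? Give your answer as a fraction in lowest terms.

ABO cross OO × BO → offspring phenotypes: 1/2 O, 1/2 B.
So P(type B) = 1/2.

1/2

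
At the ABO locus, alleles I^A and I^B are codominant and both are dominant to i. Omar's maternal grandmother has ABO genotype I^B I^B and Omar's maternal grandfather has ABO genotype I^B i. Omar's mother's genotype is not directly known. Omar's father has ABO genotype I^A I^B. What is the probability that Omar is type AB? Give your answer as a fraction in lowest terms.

Omar's mother's ABO genotype from I^B I^B × I^B i: 1/2 I^B I^B, 1/2 I^B i.
Crossing each possibility with the father I^A I^B and summing P(type AB): 1/2·1/2 + 1/2·1/4 = 3/8.

3/8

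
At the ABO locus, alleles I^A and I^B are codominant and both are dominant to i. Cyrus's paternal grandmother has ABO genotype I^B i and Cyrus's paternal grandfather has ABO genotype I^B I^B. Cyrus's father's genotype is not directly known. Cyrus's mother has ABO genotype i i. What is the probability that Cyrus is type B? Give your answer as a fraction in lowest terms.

3/4

Cyrus's father's ABO genotype from I^B i × I^B I^B: 1/2 I^B I^B, 1/2 I^B i.
Crossing each possibility with the mother i i and summing P(type B): 1/2·1 + 1/2·1/2 = 3/4.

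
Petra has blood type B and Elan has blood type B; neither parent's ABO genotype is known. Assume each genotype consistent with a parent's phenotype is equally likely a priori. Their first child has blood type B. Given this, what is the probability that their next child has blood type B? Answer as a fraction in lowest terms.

Possible genotypes: Petra ∈ {I^B I^B, I^B i}; Elan ∈ {I^B I^B, I^B i}.
Weight each parental genotype pair by prior × P(type-B child):
  I^B I^B × I^B I^B: posterior weight 4/15; P(next child type B) = 1.
  I^B I^B × I^B i: posterior weight 4/15; P(next child type B) = 1.
  I^B i × I^B I^B: posterior weight 4/15; P(next child type B) = 1.
  I^B i × I^B i: posterior weight 1/5; P(next child type B) = 3/4.
Weighted sum = 19/20.

19/20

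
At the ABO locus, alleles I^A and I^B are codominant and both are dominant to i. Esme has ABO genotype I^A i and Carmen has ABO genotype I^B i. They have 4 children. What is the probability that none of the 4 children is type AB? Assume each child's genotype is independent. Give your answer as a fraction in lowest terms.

81/256

ABO cross I^A i × I^B i → 1/4 O, 1/4 A, 1/4 B, 1/4 AB.
So P(type AB) = 1/4 per child.
P(not type AB) = 3/4 for one child; (3/4)^4 = 81/256.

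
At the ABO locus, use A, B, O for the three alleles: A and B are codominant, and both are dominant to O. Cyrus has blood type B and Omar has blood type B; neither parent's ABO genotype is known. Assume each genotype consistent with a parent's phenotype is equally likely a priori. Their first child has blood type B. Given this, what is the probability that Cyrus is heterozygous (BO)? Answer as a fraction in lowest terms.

Possible genotypes: Cyrus ∈ {BB, BO}; Omar ∈ {BB, BO}.
Weight each parental genotype pair by prior × P(type-B child):
  BB × BB: posterior weight 4/15.
  BB × BO: posterior weight 4/15.
  BO × BB: posterior weight 4/15.
  BO × BO: posterior weight 1/5.
Sum the posterior weight over pairs where Cyrus is BO: 7/15.

7/15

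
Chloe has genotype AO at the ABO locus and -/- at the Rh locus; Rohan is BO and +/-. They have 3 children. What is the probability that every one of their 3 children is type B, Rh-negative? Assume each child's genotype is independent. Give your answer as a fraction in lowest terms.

1/512

ABO cross AO × BO → 1/4 O, 1/4 A, 1/4 B, 1/4 AB.
Rh cross -/- × +/- → 1/2 Rh+, 1/2 Rh-; so P(type B, Rh-negative) = 1/4 × 1/2 = 1/8 per child.
All 3 independent: (1/8)^3 = 1/512.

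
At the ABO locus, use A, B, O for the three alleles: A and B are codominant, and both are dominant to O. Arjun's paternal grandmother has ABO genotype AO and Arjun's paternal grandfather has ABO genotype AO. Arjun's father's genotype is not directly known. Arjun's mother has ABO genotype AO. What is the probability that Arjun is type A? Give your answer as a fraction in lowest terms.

Arjun's father's ABO genotype from AO × AO: 1/4 AA, 1/2 AO, 1/4 OO.
Crossing each possibility with the mother AO and summing P(type A): 1/4·1 + 1/2·3/4 + 1/4·1/2 = 3/4.

3/4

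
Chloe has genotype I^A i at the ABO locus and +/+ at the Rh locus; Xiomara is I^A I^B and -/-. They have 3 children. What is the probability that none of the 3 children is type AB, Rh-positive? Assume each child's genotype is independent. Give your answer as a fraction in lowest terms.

27/64

ABO cross I^A i × I^A I^B → 1/2 A, 1/4 B, 1/4 AB.
Rh cross +/+ × -/- → 1 Rh+; so P(type AB, Rh-positive) = 1/4 × 1 = 1/4 per child.
P(not type AB, Rh-positive) = 3/4 for one child; (3/4)^3 = 27/64.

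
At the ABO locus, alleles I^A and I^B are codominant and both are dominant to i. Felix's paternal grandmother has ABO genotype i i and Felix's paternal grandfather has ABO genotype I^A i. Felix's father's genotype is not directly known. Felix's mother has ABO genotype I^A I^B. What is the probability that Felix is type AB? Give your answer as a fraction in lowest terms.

1/8

Felix's father's ABO genotype from i i × I^A i: 1/2 I^A i, 1/2 i i.
Crossing each possibility with the mother I^A I^B and summing P(type AB): 1/2·1/4 + 1/2·0 = 1/8.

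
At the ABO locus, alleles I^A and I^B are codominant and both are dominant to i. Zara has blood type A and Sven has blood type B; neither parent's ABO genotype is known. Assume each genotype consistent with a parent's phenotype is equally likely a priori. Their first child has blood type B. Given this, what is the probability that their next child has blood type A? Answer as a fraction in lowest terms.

Possible genotypes: Zara ∈ {I^A I^A, I^A i}; Sven ∈ {I^B I^B, I^B i}.
Weight each parental genotype pair by prior × P(type-B child):
  I^A i × I^B I^B: posterior weight 2/3; P(next child type A) = 0.
  I^A i × I^B i: posterior weight 1/3; P(next child type A) = 1/4.
Weighted sum = 1/12.

1/12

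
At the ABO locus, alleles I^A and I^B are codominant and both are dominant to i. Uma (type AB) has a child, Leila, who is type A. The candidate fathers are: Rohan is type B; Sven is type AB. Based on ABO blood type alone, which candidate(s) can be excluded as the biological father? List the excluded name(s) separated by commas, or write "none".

none

A candidate is excluded only if no genotype consistent with his phenotype could produce a type A child with a type AB mother.
Every candidate has at least one consistent genotype combination, so none can be excluded.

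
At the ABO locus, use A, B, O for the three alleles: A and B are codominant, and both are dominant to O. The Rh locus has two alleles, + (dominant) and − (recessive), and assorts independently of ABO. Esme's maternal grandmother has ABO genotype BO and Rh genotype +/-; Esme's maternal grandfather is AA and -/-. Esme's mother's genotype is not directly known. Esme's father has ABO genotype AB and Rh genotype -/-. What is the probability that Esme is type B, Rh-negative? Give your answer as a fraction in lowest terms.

3/16

Esme's mother's ABO genotype from BO × AA: 1/2 AB, 1/2 AO.
Crossing each possibility with the father AB and summing P(type B): 1/2·1/4 + 1/2·1/4 = 1/4.
Similarly for Rh via the mother's Rh distribution: P(Rh-) = 3/4.
Independent loci: 1/4 × 3/4 = 3/16.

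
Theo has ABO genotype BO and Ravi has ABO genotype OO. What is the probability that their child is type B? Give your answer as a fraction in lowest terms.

1/2

ABO cross BO × OO → offspring phenotypes: 1/2 O, 1/2 B.
So P(type B) = 1/2.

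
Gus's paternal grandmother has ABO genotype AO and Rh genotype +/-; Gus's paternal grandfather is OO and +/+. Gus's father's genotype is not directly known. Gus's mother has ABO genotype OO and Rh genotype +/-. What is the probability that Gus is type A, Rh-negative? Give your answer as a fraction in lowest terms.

Gus's father's ABO genotype from AO × OO: 1/2 AO, 1/2 OO.
Crossing each possibility with the mother OO and summing P(type A): 1/2·1/2 + 1/2·0 = 1/4.
Similarly for Rh via the father's Rh distribution: P(Rh-) = 1/8.
Independent loci: 1/4 × 1/8 = 1/32.

1/32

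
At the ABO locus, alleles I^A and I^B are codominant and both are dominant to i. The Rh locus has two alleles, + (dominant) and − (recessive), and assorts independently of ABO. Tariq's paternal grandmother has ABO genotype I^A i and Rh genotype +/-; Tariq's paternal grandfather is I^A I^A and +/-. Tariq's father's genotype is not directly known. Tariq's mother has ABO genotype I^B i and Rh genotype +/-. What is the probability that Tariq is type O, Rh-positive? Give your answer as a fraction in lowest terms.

Tariq's father's ABO genotype from I^A i × I^A I^A: 1/2 I^A I^A, 1/2 I^A i.
Crossing each possibility with the mother I^B i and summing P(type O): 1/2·0 + 1/2·1/4 = 1/8.
Similarly for Rh via the father's Rh distribution: P(Rh+) = 3/4.
Independent loci: 1/8 × 3/4 = 3/32.

3/32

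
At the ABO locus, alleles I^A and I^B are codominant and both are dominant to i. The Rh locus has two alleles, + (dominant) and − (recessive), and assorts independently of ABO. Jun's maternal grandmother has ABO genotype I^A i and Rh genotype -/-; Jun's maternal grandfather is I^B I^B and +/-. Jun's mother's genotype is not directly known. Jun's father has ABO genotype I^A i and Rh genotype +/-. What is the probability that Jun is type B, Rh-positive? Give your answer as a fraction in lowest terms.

Jun's mother's ABO genotype from I^A i × I^B I^B: 1/2 I^A I^B, 1/2 I^B i.
Crossing each possibility with the father I^A i and summing P(type B): 1/2·1/4 + 1/2·1/4 = 1/4.
Similarly for Rh via the mother's Rh distribution: P(Rh+) = 5/8.
Independent loci: 1/4 × 5/8 = 5/32.

5/32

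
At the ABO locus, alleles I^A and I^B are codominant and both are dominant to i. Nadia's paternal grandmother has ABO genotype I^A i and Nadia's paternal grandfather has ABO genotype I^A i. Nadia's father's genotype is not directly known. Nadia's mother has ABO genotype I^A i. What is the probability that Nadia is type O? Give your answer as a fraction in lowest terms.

Nadia's father's ABO genotype from I^A i × I^A i: 1/4 I^A I^A, 1/2 I^A i, 1/4 i i.
Crossing each possibility with the mother I^A i and summing P(type O): 1/4·0 + 1/2·1/4 + 1/4·1/2 = 1/4.

1/4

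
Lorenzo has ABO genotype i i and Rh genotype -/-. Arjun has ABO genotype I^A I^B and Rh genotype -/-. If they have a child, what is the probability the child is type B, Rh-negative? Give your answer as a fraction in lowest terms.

ABO cross i i × I^A I^B → offspring phenotypes: 1/2 A, 1/2 B.
Rh cross -/- × -/- → 1 Rh-.
Independent loci: P(type B, Rh-negative) = 1/2 × 1 = 1/2.

1/2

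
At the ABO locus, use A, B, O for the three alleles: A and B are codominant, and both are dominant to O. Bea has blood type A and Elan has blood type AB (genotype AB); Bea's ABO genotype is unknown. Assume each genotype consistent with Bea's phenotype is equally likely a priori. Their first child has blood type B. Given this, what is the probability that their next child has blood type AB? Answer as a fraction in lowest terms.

1/4

Possible genotypes: Bea ∈ {AA, AO}; Elan ∈ {AB}.
Weight each parental genotype pair by prior × P(type-B child):
  AO × AB: posterior weight 1; P(next child type AB) = 1/4.
Weighted sum = 1/4.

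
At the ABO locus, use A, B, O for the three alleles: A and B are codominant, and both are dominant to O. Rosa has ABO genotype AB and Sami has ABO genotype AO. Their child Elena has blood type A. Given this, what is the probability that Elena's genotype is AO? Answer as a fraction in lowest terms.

1/2

Cross AB × AO → 1/4 AA, 1/4 AB, 1/4 AO, 1/4 BO.
Type-A genotypes among offspring: AA (1/4), AO (1/4); total 1/2.
P(AO | type A) = (1/4) / (1/2) = 1/2.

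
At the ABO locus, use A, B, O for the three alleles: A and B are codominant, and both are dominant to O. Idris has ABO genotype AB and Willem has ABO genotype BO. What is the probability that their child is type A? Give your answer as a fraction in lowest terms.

ABO cross AB × BO → offspring phenotypes: 1/4 A, 1/2 B, 1/4 AB.
So P(type A) = 1/4.

1/4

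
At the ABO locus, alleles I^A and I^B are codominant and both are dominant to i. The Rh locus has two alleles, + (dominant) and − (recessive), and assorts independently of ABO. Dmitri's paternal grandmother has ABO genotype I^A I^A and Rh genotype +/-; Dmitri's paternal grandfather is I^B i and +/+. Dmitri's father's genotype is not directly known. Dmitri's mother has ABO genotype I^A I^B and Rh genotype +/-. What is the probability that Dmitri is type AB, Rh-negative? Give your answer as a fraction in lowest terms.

3/64

Dmitri's father's ABO genotype from I^A I^A × I^B i: 1/2 I^A I^B, 1/2 I^A i.
Crossing each possibility with the mother I^A I^B and summing P(type AB): 1/2·1/2 + 1/2·1/4 = 3/8.
Similarly for Rh via the father's Rh distribution: P(Rh-) = 1/8.
Independent loci: 3/8 × 1/8 = 3/64.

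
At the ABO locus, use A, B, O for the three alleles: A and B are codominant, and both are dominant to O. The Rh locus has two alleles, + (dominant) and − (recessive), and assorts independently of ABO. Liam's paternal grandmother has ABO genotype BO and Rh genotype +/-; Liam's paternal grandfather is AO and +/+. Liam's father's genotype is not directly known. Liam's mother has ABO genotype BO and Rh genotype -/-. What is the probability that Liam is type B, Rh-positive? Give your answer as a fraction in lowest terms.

3/8

Liam's father's ABO genotype from BO × AO: 1/4 AB, 1/4 AO, 1/4 BO, 1/4 OO.
Crossing each possibility with the mother BO and summing P(type B): 1/4·1/2 + 1/4·1/4 + 1/4·3/4 + 1/4·1/2 = 1/2.
Similarly for Rh via the father's Rh distribution: P(Rh+) = 3/4.
Independent loci: 1/2 × 3/4 = 3/8.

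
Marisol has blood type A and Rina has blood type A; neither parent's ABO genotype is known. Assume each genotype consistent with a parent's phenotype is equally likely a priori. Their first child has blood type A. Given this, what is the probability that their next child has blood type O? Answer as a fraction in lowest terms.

1/20

Possible genotypes: Marisol ∈ {AA, AO}; Rina ∈ {AA, AO}.
Weight each parental genotype pair by prior × P(type-A child):
  AA × AA: posterior weight 4/15; P(next child type O) = 0.
  AA × AO: posterior weight 4/15; P(next child type O) = 0.
  AO × AA: posterior weight 4/15; P(next child type O) = 0.
  AO × AO: posterior weight 1/5; P(next child type O) = 1/4.
Weighted sum = 1/20.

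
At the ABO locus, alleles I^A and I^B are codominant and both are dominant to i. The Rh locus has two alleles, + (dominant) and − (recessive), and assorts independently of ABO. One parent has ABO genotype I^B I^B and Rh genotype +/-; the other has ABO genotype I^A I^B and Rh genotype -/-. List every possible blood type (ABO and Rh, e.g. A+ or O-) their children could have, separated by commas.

Gametes from I^B I^B × I^A I^B give offspring ABO genotypes I^A I^B, I^B I^B, i.e. phenotypes B, AB.
Rh cross +/- × -/- → phenotypes Rh+, Rh-.
Combining independently: B+, B-, AB+, AB-.

B+, B-, AB+, AB-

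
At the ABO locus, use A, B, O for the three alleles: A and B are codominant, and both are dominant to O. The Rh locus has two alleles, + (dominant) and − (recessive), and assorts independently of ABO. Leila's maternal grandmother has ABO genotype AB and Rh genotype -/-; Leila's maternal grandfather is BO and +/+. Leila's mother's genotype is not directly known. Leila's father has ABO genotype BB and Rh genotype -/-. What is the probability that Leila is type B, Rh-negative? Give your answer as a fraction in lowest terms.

3/8

Leila's mother's ABO genotype from AB × BO: 1/4 AB, 1/4 AO, 1/4 BB, 1/4 BO.
Crossing each possibility with the father BB and summing P(type B): 1/4·1/2 + 1/4·1/2 + 1/4·1 + 1/4·1 = 3/4.
Similarly for Rh via the mother's Rh distribution: P(Rh-) = 1/2.
Independent loci: 3/4 × 1/2 = 3/8.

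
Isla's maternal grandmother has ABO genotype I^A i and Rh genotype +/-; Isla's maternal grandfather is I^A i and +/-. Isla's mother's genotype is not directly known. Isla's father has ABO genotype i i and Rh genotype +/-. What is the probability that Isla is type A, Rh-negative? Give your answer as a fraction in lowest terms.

1/8

Isla's mother's ABO genotype from I^A i × I^A i: 1/4 I^A I^A, 1/2 I^A i, 1/4 i i.
Crossing each possibility with the father i i and summing P(type A): 1/4·1 + 1/2·1/2 + 1/4·0 = 1/2.
Similarly for Rh via the mother's Rh distribution: P(Rh-) = 1/4.
Independent loci: 1/2 × 1/4 = 1/8.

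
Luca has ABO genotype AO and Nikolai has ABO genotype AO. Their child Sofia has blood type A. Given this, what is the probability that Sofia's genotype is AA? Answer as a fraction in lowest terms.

1/3

Cross AO × AO → 1/4 AA, 1/2 AO, 1/4 OO.
Type-A genotypes among offspring: AA (1/4), AO (1/2); total 3/4.
P(AA | type A) = (1/4) / (3/4) = 1/3.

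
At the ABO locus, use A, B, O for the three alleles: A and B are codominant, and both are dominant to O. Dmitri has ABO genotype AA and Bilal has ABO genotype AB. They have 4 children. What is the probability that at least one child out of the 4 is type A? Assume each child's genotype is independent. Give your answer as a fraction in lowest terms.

ABO cross AA × AB → 1/2 A, 1/2 AB.
So P(type A) = 1/2 per child.
P(none) = (1/2)^4 = 1/16; P(at least one) = 1 − 1/16 = 15/16.

15/16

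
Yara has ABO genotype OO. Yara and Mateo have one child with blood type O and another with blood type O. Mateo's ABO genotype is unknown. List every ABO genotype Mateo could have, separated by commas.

AO, BO, OO

For each candidate genotype of Mateo, check whether crossing it with OO can produce every observed child phenotype.
  AA → possible child types {A} ✗
  AB → possible child types {A, B} ✗
  AO → possible child types {O, A} ✓
  BB → possible child types {B} ✗
  BO → possible child types {O, B} ✓
  OO → possible child types {O} ✓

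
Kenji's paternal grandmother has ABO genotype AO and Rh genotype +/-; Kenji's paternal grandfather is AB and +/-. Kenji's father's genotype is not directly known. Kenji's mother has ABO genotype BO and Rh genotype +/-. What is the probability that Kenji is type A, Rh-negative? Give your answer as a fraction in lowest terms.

1/16

Kenji's father's ABO genotype from AO × AB: 1/4 AA, 1/4 AB, 1/4 AO, 1/4 BO.
Crossing each possibility with the mother BO and summing P(type A): 1/4·1/2 + 1/4·1/4 + 1/4·1/4 + 1/4·0 = 1/4.
Similarly for Rh via the father's Rh distribution: P(Rh-) = 1/4.
Independent loci: 1/4 × 1/4 = 1/16.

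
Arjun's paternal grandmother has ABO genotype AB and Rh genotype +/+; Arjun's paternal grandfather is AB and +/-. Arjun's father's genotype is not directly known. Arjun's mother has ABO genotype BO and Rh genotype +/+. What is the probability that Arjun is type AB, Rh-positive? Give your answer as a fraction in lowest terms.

1/4

Arjun's father's ABO genotype from AB × AB: 1/4 AA, 1/2 AB, 1/4 BB.
Crossing each possibility with the mother BO and summing P(type AB): 1/4·1/2 + 1/2·1/4 + 1/4·0 = 1/4.
Similarly for Rh via the father's Rh distribution: P(Rh+) = 1.
Independent loci: 1/4 × 1 = 1/4.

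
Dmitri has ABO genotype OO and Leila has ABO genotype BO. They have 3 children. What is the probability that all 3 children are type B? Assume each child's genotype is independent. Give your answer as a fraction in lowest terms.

ABO cross OO × BO → 1/2 O, 1/2 B.
So P(type B) = 1/2 per child.
All 3 independent: (1/2)^3 = 1/8.

1/8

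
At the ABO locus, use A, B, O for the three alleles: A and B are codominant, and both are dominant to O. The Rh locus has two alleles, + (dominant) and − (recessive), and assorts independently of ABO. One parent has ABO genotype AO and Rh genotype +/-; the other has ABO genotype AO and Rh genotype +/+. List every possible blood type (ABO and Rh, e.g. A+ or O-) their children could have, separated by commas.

O+, A+

Gametes from AO × AO give offspring ABO genotypes AA, AO, OO, i.e. phenotypes O, A.
Rh cross +/- × +/+ → phenotypes Rh+.
Combining independently: O+, A+.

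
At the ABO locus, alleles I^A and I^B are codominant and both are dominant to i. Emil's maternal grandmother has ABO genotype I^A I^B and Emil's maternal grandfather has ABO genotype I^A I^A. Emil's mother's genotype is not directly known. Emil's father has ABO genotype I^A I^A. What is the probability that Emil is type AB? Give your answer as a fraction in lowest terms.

1/4

Emil's mother's ABO genotype from I^A I^B × I^A I^A: 1/2 I^A I^A, 1/2 I^A I^B.
Crossing each possibility with the father I^A I^A and summing P(type AB): 1/2·0 + 1/2·1/2 = 1/4.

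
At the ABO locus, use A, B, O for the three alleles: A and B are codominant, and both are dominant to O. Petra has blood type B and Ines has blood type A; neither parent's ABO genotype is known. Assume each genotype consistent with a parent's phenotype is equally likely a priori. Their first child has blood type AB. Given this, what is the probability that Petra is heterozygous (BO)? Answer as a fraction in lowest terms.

Possible genotypes: Petra ∈ {BB, BO}; Ines ∈ {AA, AO}.
Weight each parental genotype pair by prior × P(type-AB child):
  BB × AA: posterior weight 4/9.
  BB × AO: posterior weight 2/9.
  BO × AA: posterior weight 2/9.
  BO × AO: posterior weight 1/9.
Sum the posterior weight over pairs where Petra is BO: 1/3.

1/3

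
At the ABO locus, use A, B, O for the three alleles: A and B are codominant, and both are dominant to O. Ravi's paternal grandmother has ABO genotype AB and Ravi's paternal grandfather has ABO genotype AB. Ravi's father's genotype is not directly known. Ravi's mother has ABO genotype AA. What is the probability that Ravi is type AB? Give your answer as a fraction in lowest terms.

1/2

Ravi's father's ABO genotype from AB × AB: 1/4 AA, 1/2 AB, 1/4 BB.
Crossing each possibility with the mother AA and summing P(type AB): 1/4·0 + 1/2·1/2 + 1/4·1 = 1/2.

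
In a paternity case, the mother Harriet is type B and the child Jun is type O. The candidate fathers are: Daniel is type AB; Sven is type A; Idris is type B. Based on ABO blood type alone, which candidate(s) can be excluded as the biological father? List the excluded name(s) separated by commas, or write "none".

A candidate is excluded only if no genotype consistent with his phenotype could produce a type O child with a type B mother.
Daniel (type AB): no genotype consistent with that phenotype can produce a type-O child with a type-B mother.

Daniel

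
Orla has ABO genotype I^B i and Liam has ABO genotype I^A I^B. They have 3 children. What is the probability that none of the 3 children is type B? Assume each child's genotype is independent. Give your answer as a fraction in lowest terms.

1/8

ABO cross I^B i × I^A I^B → 1/4 A, 1/2 B, 1/4 AB.
So P(type B) = 1/2 per child.
P(not type B) = 1/2 for one child; (1/2)^3 = 1/8.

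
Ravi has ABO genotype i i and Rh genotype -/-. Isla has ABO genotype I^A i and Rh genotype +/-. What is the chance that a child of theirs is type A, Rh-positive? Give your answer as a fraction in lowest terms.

ABO cross i i × I^A i → offspring phenotypes: 1/2 O, 1/2 A.
Rh cross -/- × +/- → 1/2 Rh+, 1/2 Rh-.
Independent loci: P(type A, Rh-positive) = 1/2 × 1/2 = 1/4.

1/4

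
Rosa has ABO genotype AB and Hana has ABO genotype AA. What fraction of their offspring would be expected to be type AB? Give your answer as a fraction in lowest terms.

1/2

ABO cross AB × AA → offspring phenotypes: 1/2 A, 1/2 AB.
So P(type AB) = 1/2.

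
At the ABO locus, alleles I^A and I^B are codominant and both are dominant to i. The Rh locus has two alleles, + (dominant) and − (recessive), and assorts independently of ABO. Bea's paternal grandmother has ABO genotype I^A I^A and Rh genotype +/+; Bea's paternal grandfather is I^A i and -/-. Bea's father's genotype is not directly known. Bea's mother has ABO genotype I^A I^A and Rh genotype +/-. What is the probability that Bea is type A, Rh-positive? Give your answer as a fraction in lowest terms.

3/4

Bea's father's ABO genotype from I^A I^A × I^A i: 1/2 I^A I^A, 1/2 I^A i.
Crossing each possibility with the mother I^A I^A and summing P(type A): 1/2·1 + 1/2·1 = 1.
Similarly for Rh via the father's Rh distribution: P(Rh+) = 3/4.
Independent loci: 1 × 3/4 = 3/4.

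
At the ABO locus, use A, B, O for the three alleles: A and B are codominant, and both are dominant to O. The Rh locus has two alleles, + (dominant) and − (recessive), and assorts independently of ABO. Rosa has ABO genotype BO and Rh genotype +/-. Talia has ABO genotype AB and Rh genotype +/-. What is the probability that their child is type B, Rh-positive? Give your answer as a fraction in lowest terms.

ABO cross BO × AB → offspring phenotypes: 1/4 A, 1/2 B, 1/4 AB.
Rh cross +/- × +/- → 3/4 Rh+, 1/4 Rh-.
Independent loci: P(type B, Rh-positive) = 1/2 × 3/4 = 3/8.

3/8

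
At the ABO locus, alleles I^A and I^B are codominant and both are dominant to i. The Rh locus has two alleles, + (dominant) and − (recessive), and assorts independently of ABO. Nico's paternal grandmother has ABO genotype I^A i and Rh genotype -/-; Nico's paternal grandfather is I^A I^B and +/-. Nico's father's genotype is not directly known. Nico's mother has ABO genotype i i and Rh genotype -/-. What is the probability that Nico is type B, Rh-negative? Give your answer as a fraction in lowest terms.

Nico's father's ABO genotype from I^A i × I^A I^B: 1/4 I^A I^A, 1/4 I^A I^B, 1/4 I^A i, 1/4 I^B i.
Crossing each possibility with the mother i i and summing P(type B): 1/4·0 + 1/4·1/2 + 1/4·0 + 1/4·1/2 = 1/4.
Similarly for Rh via the father's Rh distribution: P(Rh-) = 3/4.
Independent loci: 1/4 × 3/4 = 3/16.

3/16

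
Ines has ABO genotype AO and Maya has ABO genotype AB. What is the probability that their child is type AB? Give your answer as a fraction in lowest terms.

1/4

ABO cross AO × AB → offspring phenotypes: 1/2 A, 1/4 B, 1/4 AB.
So P(type AB) = 1/4.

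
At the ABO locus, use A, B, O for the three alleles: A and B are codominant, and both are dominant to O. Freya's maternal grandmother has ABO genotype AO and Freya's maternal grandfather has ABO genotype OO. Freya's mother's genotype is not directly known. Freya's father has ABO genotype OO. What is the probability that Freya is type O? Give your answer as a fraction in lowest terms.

Freya's mother's ABO genotype from AO × OO: 1/2 AO, 1/2 OO.
Crossing each possibility with the father OO and summing P(type O): 1/2·1/2 + 1/2·1 = 3/4.

3/4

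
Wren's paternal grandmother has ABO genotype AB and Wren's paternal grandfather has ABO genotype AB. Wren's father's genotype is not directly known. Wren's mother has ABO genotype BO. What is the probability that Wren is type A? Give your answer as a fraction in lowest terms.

Wren's father's ABO genotype from AB × AB: 1/4 AA, 1/2 AB, 1/4 BB.
Crossing each possibility with the mother BO and summing P(type A): 1/4·1/2 + 1/2·1/4 + 1/4·0 = 1/4.

1/4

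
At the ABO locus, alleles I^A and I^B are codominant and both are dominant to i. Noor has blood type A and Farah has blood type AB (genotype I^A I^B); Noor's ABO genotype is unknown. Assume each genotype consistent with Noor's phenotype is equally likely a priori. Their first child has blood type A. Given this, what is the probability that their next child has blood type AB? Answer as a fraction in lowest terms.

Possible genotypes: Noor ∈ {I^A I^A, I^A i}; Farah ∈ {I^A I^B}.
Weight each parental genotype pair by prior × P(type-A child):
  I^A I^A × I^A I^B: posterior weight 1/2; P(next child type AB) = 1/2.
  I^A i × I^A I^B: posterior weight 1/2; P(next child type AB) = 1/4.
Weighted sum = 3/8.

3/8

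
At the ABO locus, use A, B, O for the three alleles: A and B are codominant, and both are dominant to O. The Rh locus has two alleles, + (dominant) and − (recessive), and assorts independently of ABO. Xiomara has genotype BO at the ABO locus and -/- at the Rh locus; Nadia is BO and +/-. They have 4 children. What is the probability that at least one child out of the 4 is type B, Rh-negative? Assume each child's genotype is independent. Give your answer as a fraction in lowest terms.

3471/4096

ABO cross BO × BO → 1/4 O, 3/4 B.
Rh cross -/- × +/- → 1/2 Rh+, 1/2 Rh-; so P(type B, Rh-negative) = 3/4 × 1/2 = 3/8 per child.
P(none) = (5/8)^4 = 625/4096; P(at least one) = 1 − 625/4096 = 3471/4096.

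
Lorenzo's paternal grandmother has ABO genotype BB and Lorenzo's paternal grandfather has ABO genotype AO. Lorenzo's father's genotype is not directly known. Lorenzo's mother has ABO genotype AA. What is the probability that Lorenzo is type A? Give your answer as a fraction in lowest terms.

Lorenzo's father's ABO genotype from BB × AO: 1/2 AB, 1/2 BO.
Crossing each possibility with the mother AA and summing P(type A): 1/2·1/2 + 1/2·1/2 = 1/2.

1/2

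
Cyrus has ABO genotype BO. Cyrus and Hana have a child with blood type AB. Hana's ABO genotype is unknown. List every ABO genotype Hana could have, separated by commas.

For each candidate genotype of Hana, check whether crossing it with BO can produce every observed child phenotype.
  AA → possible child types {A, AB} ✓
  AB → possible child types {A, B, AB} ✓
  AO → possible child types {O, A, B, AB} ✓
  BB → possible child types {B} ✗
  BO → possible child types {O, B} ✗
  OO → possible child types {O, B} ✗

AA, AB, AO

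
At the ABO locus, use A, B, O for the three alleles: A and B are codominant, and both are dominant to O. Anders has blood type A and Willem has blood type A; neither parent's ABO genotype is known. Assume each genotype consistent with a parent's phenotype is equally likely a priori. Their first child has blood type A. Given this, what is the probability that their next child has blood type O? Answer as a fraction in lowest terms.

Possible genotypes: Anders ∈ {AA, AO}; Willem ∈ {AA, AO}.
Weight each parental genotype pair by prior × P(type-A child):
  AA × AA: posterior weight 4/15; P(next child type O) = 0.
  AA × AO: posterior weight 4/15; P(next child type O) = 0.
  AO × AA: posterior weight 4/15; P(next child type O) = 0.
  AO × AO: posterior weight 1/5; P(next child type O) = 1/4.
Weighted sum = 1/20.

1/20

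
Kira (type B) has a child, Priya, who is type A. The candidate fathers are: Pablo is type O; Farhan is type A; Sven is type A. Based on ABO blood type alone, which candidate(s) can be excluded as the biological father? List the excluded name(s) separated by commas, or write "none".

A candidate is excluded only if no genotype consistent with his phenotype could produce a type A child with a type B mother.
Pablo (type O): no genotype consistent with that phenotype can produce a type-A child with a type-B mother.

Pablo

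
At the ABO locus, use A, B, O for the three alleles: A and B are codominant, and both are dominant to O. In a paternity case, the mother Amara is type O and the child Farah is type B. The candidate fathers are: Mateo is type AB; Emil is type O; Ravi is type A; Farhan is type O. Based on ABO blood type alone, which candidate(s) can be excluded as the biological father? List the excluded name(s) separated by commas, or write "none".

A candidate is excluded only if no genotype consistent with his phenotype could produce a type B child with a type O mother.
Emil (type O): no genotype consistent with that phenotype can produce a type-B child with a type-O mother.
Ravi (type A): no genotype consistent with that phenotype can produce a type-B child with a type-O mother.
Farhan (type O): no genotype consistent with that phenotype can produce a type-B child with a type-O mother.

Emil, Ravi, Farhan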